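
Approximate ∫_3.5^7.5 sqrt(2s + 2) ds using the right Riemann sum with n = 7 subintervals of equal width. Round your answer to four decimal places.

Δs = (7.5 − 3.5)/7 = 4/7.
Right endpoints: 57/14, 65/14, 73/14, 81/14, 89/14, 97/14, 7.5.
f(57/14) ≈ 3.1848, f(65/14) ≈ 3.3594, f(73/14) ≈ 3.5254, f(81/14) ≈ 3.6839, f(89/14) ≈ 3.8359, f(97/14) ≈ 3.9821, f(7.5) ≈ 4.1231.
Sum = Δs · [f(57/14) + f(65/14) + f(73/14) + ...].
Sum ≈ 14.6827.

14.6827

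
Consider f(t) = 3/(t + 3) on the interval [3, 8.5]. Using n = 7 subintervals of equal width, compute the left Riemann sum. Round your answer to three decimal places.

2.049

Δt = (8.5 − 3)/7 = 11/14.
Left endpoints: 3, 53/14, 32/7, 75/14, 43/7, 97/14, 54/7.
f(3) = 0.5, f(53/14) = 42/95, f(32/7) = 21/53, f(75/14) = 14/39, f(43/7) = 0.328125, f(97/14) = 42/139, f(54/7) = 0.28.
Sum = Δt · [f(3) + f(53/14) + f(32/7) + ...].
Sum ≈ 2.049.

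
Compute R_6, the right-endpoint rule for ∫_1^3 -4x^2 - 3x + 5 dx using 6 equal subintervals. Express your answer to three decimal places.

Δx = (3 − 1)/6 = 1/3.
Right endpoints: 4/3, 5/3, 2, 7/3, 8/3, 3.
f(4/3) = -55/9, f(5/3) = -100/9, f(2) = -17, f(7/3) = -214/9, f(8/3) = -283/9, f(3) = -40.
Sum = Δx · [f(4/3) + f(5/3) + f(2) + ...].
Sum ≈ -43.148.

-43.148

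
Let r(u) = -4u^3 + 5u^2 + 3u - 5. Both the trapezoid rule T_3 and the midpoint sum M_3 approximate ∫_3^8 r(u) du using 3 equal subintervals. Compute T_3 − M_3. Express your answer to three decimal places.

-211.806

T_3 ≈ -3290.37037.
M_3 ≈ -3078.56481.
T_3 − M_3 ≈ -211.806.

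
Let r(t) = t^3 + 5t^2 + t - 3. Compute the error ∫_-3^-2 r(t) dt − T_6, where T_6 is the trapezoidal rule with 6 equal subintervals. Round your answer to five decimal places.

0.01157

Exact integral: ∫_-3^-2 r(t) dt ≈ 9.9166667.
T_6 ≈ 9.9050926.
Error ≈ 9.9166667 − 9.9050926 ≈ 0.01157.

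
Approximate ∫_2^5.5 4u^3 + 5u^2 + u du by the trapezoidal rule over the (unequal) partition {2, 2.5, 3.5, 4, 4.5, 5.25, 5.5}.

1190.5

Subinterval widths: 0.5, 1, 0.5, 0.5, 0.75, 0.25.
f(2) = 54, f(2.5) = 96.25, f(3.5) = 236.25, f(4) = 340, f(4.5) = 470.25, f(5.25) = 721.875, f(5.5) = 822.25.
On each subinterval the trapezoid contributes (Δu_i/2)·[f(u_{i-1}) + f(u_i)].
Sum = 1190.5.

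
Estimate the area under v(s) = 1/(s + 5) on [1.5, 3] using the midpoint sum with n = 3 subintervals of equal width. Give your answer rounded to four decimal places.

Δs = (3 − 1.5)/3 = 0.5.
Midpoints: 1.75, 2.25, 2.75.
v(1.75) = 4/27, v(2.25) = 4/29, v(2.75) = 4/31.
Sum = Δs · [v(1.75) + v(2.25) + v(2.75)].
Sum ≈ 0.2076.

0.2076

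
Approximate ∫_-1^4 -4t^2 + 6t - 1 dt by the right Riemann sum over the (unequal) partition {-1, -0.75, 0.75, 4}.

Subinterval widths: 0.25, 1.5, 3.25.
Right endpoints: -0.75, 0.75, 4.
f(-0.75) = -7.75, f(0.75) = 1.25, f(4) = -41.
Sum = Σ Δt_i · f(t_i).
Sum = -133.3125.

-133.3125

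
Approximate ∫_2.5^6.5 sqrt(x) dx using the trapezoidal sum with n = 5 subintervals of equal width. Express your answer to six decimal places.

Δx = (6.5 − 2.5)/5 = 0.8.
f(2.5) ≈ 1.581139, f(3.3) ≈ 1.816590, f(4.1) ≈ 2.024846, f(4.9) ≈ 2.213594, f(5.7) ≈ 2.387467, f(6.5) ≈ 2.549510.
T_5 = (Δx/2)·[f(x_0) + 2f(x_1) + ... + 2f(x_{4}) + f(x_5)].
Sum ≈ 8.406257.

8.406257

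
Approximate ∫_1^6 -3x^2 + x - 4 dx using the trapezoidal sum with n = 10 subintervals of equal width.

Δx = (6 − 1)/10 = 0.5.
f(1) = -6, f(1.5) = -9.25, f(2) = -14, f(2.5) = -20.25, f(3) = -28, f(3.5) = -37.25, f(4) = -48, f(4.5) = -60.25, f(5) = -74, f(5.5) = -89.25, f(6) = -106.
T_10 = (Δx/2)·[f(x_0) + 2f(x_1) + ... + 2f(x_{9}) + f(x_10)].
Sum = -218.125.

-218.125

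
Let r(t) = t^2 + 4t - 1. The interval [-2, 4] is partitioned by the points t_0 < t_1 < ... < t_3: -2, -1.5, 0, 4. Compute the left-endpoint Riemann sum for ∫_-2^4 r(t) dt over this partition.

Subinterval widths: 0.5, 1.5, 4.
Left endpoints: -2, -1.5, 0.
r(-2) = -5, r(-1.5) = -4.75, r(0) = -1.
Sum = Σ Δt_i · r(t_i).
Sum = -13.625.

-13.625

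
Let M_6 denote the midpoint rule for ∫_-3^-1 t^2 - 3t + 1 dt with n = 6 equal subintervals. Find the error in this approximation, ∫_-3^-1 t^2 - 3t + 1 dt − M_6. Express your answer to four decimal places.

0.0185

Exact integral: ∫_-3^-1 f(t) dt ≈ 22.666667.
M_6 ≈ 22.648148.
Error ≈ 22.666667 − 22.648148 ≈ 0.0185.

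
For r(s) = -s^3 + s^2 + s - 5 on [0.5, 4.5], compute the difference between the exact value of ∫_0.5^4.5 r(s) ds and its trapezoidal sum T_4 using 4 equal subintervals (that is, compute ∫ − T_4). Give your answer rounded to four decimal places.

Exact integral: ∫_0.5^4.5 r(s) ds ≈ -82.166667.
T_4 = -86.5.
Error ≈ -82.166667 − (-86.5) ≈ 4.3333.

4.3333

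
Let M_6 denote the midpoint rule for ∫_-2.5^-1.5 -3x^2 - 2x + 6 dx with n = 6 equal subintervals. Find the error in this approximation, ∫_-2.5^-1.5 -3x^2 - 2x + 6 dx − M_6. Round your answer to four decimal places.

-0.0069

Exact integral: ∫_-2.5^-1.5 f(x) dx = -2.25.
M_6 ≈ -2.243056.
Error ≈ -2.25 − (-2.243056) ≈ -0.0069.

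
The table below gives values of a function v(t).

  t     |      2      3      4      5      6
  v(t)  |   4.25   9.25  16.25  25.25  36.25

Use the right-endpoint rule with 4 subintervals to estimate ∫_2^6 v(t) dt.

Δt = 1.
Sum = 1·[9.25 + 16.25 + 25.25 + 36.25] = 87.

87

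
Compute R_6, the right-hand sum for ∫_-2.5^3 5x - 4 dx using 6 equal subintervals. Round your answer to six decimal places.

-2.520833

Δx = (3 − (-2.5))/6 = 11/12.
Right endpoints: -19/12, -2/3, 0.25, 7/6, 25/12, 3.
f(-19/12) = -143/12, f(-2/3) = -22/3, f(0.25) = -2.75, f(7/6) = 11/6, f(25/12) = 77/12, f(3) = 11.
Sum = Δx · [f(-19/12) + f(-2/3) + f(0.25) + ...].
Sum ≈ -2.520833.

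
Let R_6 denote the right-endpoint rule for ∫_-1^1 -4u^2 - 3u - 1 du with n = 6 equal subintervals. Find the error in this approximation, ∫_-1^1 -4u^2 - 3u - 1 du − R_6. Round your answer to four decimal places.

Exact integral: ∫_-1^1 f(u) du ≈ -4.666667.
R_6 ≈ -5.814815.
Error ≈ -4.666667 − (-5.814815) ≈ 1.1481.

1.1481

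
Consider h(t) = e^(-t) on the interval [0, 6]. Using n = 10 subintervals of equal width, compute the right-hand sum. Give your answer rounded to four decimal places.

Δt = (6 − 0)/10 = 0.6.
Right endpoints: 0.6, 1.2, 1.8, 2.4, 3, 3.6, 4.2, 4.8, 5.4, 6.
h(0.6) ≈ 0.5488, h(1.2) ≈ 0.3012, h(1.8) ≈ 0.1653, h(2.4) ≈ 0.0907, h(3) ≈ 0.0498, h(3.6) ≈ 0.0273, h(4.2) ≈ 0.0150, h(4.8) ≈ 0.0082, h(5.4) ≈ 0.0045, h(6) ≈ 0.0025.
Sum = Δt · [h(0.6) + h(1.2) + h(1.8) + ...].
Sum ≈ 0.7280.

0.7280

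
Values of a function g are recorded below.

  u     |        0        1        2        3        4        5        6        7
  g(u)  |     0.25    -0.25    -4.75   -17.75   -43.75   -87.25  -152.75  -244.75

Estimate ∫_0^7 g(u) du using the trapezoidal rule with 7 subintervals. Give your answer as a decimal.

-428.75

Δu = 1.
T_7 = (1/2)·[0.25 + 2·(-0.25) + 2·(-4.75) + 2·(-17.75) + 2·(-43.75) + 2·(-87.25) + 2·(-152.75) + (-244.75)] = -428.75.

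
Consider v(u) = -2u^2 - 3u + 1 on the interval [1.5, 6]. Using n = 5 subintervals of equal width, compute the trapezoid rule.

-189.09

Δu = (6 − 1.5)/5 = 0.9.
v(1.5) = -8, v(2.4) = -17.72, v(3.3) = -30.68, v(4.2) = -46.88, v(5.1) = -66.32, v(6) = -89.
T_5 = (Δu/2)·[v(u_0) + 2v(u_1) + ... + 2v(u_{4}) + v(u_5)].
Sum = -189.09.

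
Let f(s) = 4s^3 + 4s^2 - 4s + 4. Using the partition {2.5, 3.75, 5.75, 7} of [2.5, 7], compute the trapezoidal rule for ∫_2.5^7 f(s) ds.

Subinterval widths: 1.25, 2, 1.25.
f(2.5) = 81.5, f(3.75) = 256.1875, f(5.75) = 873.6875, f(7) = 1544.
On each subinterval the trapezoid contributes (Δs_i/2)·[f(s_{i-1}) + f(s_i)].
Sum = 2851.984375.

2851.984375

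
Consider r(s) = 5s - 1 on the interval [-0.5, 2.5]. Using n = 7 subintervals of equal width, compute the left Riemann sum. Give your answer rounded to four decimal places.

Δs = (2.5 − (-0.5))/7 = 3/7.
Left endpoints: -0.5, -1/14, 5/14, 11/14, 17/14, 23/14, 29/14.
r(-0.5) = -3.5, r(-1/14) = -19/14, r(5/14) = 11/14, r(11/14) = 41/14, r(17/14) = 71/14, r(23/14) = 101/14, r(29/14) = 131/14.
Sum = Δs · [r(-0.5) + r(-1/14) + r(5/14) + ...].
Sum ≈ 8.7857.

8.7857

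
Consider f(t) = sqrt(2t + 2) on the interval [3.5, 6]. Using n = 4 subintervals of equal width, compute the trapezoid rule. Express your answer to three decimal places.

Δt = (6 − 3.5)/4 = 0.625.
f(3.5) ≈ 3.000, f(4.125) ≈ 3.202, f(4.75) ≈ 3.391, f(5.375) ≈ 3.571, f(6) ≈ 3.742.
T_4 = (Δt/2)·[f(t_0) + 2f(t_1) + 2f(t_2) + 2f(t_3) + f(t_4)].
Sum ≈ 8.459.

8.459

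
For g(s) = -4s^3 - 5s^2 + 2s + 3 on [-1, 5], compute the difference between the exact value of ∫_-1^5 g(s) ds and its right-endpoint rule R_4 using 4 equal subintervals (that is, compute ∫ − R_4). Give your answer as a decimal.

Exact integral: ∫_-1^5 g(s) ds = -792.
R_4 = -1316.25.
Error = -792 − (-1316.25) = 524.25.

524.25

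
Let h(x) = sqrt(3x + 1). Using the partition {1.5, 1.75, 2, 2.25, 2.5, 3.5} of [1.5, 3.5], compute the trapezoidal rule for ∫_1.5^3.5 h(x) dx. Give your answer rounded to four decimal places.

5.7933

Subinterval widths: 0.25, 0.25, 0.25, 0.25, 1.
h(1.5) ≈ 2.3452, h(1.75) ≈ 2.5000, h(2) ≈ 2.6458, h(2.25) ≈ 2.7839, h(2.5) ≈ 2.9155, h(3.5) ≈ 3.3912.
On each subinterval the trapezoid contributes (Δx_i/2)·[h(x_{i-1}) + h(x_i)].
Sum ≈ 5.7933.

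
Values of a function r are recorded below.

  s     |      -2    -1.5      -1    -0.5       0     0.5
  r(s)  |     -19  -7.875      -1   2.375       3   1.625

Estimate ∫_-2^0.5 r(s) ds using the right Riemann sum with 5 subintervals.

-0.9375

Δs = 0.5.
Sum = 0.5·[(-7.875) + (-1) + 2.375 + 3 + 1.625] = -0.9375.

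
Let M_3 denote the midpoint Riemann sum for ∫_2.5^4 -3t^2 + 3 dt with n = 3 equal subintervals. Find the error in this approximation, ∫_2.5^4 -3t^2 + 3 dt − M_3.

-0.09375

Exact integral: ∫_2.5^4 f(t) dt = -43.875.
M_3 = -43.78125.
Error = -43.875 − (-43.78125) = -0.09375.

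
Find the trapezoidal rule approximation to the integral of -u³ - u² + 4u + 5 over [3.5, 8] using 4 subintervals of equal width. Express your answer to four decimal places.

Δu = (8 − 3.5)/4 = 1.125.
f(3.5) = -36.125, f(4.625) = -49573/512, f(5.75) = -195.171875, f(6.875) = -173935/512, f(8) = -539.
T_4 = (Δu/2)·[f(u_0) + 2f(u_1) + 2f(u_2) + 2f(u_3) + f(u_4)].
Sum ≈ -1034.1826.

-1034.1826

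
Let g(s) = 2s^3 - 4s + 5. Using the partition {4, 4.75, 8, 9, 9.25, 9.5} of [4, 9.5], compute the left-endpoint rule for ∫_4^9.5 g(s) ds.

2480.34375

Subinterval widths: 0.75, 3.25, 1, 0.25, 0.25.
Left endpoints: 4, 4.75, 8, 9, 9.25.
g(4) = 117, g(4.75) = 200.34375, g(8) = 997, g(9) = 1427, g(9.25) = 1550.90625.
Sum = Σ Δs_i · g(s_i).
Sum = 2480.34375.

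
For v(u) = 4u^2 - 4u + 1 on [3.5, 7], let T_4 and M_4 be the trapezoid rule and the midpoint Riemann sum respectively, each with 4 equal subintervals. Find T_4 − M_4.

2.6796875

T_4 = 331.953125.
M_4 = 329.2734375.
T_4 − M_4 = 2.6796875.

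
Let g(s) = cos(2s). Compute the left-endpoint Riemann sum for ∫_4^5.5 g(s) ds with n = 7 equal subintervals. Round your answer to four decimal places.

Δs = (5.5 − 4)/7 = 3/14.
Left endpoints: 4, 59/14, 31/7, 65/14, 34/7, 71/14, 37/7.
g(4) ≈ -0.1455, g(59/14) ≈ -0.5435, g(31/7) ≈ -0.8432, g(65/14) ≈ -0.9903, g(34/7) ≈ -0.9584, g(71/14) ≈ -0.7531, g(37/7) ≈ -0.4115.
Sum = Δs · [g(4) + g(59/14) + g(31/7) + ...].
Sum ≈ -0.9955.

-0.9955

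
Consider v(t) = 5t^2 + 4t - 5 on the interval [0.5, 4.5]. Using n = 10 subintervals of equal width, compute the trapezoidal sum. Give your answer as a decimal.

Δt = (4.5 − 0.5)/10 = 0.4.
v(0.5) = -1.75, v(0.9) = 2.65, v(1.3) = 8.65, v(1.7) = 16.25, v(2.1) = 25.45, v(2.5) = 36.25, v(2.9) = 48.65, v(3.3) = 62.65, v(3.7) = 78.25, v(4.1) = 95.45, v(4.5) = 114.25.
T_10 = (Δt/2)·[v(t_0) + 2v(t_1) + ... + 2v(t_{9}) + v(t_10)].
Sum = 172.2.

172.2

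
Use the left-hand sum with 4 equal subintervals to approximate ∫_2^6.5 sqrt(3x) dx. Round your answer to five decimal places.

Δx = (6.5 − 2)/4 = 1.125.
Left endpoints: 2, 3.125, 4.25, 5.375.
f(2) ≈ 2.44949, f(3.125) ≈ 3.06186, f(4.25) ≈ 3.57071, f(5.375) ≈ 4.01559.
Sum = Δx · [f(2) + f(3.125) + f(4.25) + f(5.375)].
Sum ≈ 14.73487.

14.73487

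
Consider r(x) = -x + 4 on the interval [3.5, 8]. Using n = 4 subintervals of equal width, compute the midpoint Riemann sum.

Δx = (8 − 3.5)/4 = 1.125.
Midpoints: 4.0625, 5.1875, 6.3125, 7.4375.
r(4.0625) = -0.0625, r(5.1875) = -1.1875, r(6.3125) = -2.3125, r(7.4375) = -3.4375.
Sum = Δx · [r(4.0625) + r(5.1875) + r(6.3125) + r(7.4375)].
Sum = -7.875.

-7.875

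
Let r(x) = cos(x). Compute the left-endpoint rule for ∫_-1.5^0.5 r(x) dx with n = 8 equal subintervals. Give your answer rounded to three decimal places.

1.368

Δx = (0.5 − (-1.5))/8 = 0.25.
Left endpoints: -1.5, -1.25, -1, -0.75, -0.5, -0.25, 0, 0.25.
r(-1.5) ≈ 0.071, r(-1.25) ≈ 0.315, r(-1) ≈ 0.540, r(-0.75) ≈ 0.732, r(-0.5) ≈ 0.878, r(-0.25) ≈ 0.969, r(0) ≈ 1.000, r(0.25) ≈ 0.969.
Sum = Δx · [r(-1.5) + r(-1.25) + r(-1) + ...].
Sum ≈ 1.368.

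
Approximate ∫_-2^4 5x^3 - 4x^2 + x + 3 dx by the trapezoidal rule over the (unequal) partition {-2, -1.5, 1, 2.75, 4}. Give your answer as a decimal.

Subinterval widths: 0.5, 2.5, 1.75, 1.25.
f(-2) = -55, f(-1.5) = -24.375, f(1) = 5, f(2.75) = 79.484375, f(4) = 263.
On each subinterval the trapezoid contributes (Δx_i/2)·[f(x_{i-1}) + f(x_i)].
Sum = 243.9140625.

243.9140625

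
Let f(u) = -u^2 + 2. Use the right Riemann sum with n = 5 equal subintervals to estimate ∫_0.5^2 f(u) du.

Δu = (2 − 0.5)/5 = 0.3.
Right endpoints: 0.8, 1.1, 1.4, 1.7, 2.
f(0.8) = 1.36, f(1.1) = 0.79, f(1.4) = 0.04, f(1.7) = -0.89, f(2) = -2.
Sum = Δu · [f(0.8) + f(1.1) + f(1.4) + f(1.7) + f(2)].
Sum = -0.21.

-0.21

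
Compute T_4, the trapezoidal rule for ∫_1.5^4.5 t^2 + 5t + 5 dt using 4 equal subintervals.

Δt = (4.5 − 1.5)/4 = 0.75.
f(1.5) = 14.75, f(2.25) = 21.3125, f(3) = 29, f(3.75) = 37.8125, f(4.5) = 47.75.
T_4 = (Δt/2)·[f(t_0) + 2f(t_1) + 2f(t_2) + 2f(t_3) + f(t_4)].
Sum = 89.53125.

89.53125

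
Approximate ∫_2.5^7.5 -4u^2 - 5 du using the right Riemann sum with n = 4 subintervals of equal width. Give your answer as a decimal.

-696.875

Δu = (7.5 − 2.5)/4 = 1.25.
Right endpoints: 3.75, 5, 6.25, 7.5.
f(3.75) = -61.25, f(5) = -105, f(6.25) = -161.25, f(7.5) = -230.
Sum = Δu · [f(3.75) + f(5) + f(6.25) + f(7.5)].
Sum = -696.875.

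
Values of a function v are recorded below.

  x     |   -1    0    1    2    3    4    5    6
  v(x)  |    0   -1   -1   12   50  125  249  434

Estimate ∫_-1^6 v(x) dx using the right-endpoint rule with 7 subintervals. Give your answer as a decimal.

Δx = 1.
Sum = 1·[(-1) + (-1) + 12 + 50 + 125 + 249 + 434] = 868.

868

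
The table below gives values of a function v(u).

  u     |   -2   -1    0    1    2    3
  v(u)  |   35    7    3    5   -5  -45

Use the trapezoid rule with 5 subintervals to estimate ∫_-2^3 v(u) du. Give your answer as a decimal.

5

Δu = 1.
T_5 = (1/2)·[35 + 2·7 + 2·3 + 2·5 + 2·(-5) + (-45)] = 5.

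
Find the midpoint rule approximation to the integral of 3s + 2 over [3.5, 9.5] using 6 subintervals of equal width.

129

Δs = (9.5 − 3.5)/6 = 1.
Midpoints: 4, 5, 6, 7, 8, 9.
f(4) = 14, f(5) = 17, f(6) = 20, f(7) = 23, f(8) = 26, f(9) = 29.
Sum = Δs · [f(4) + f(5) + f(6) + ...].
Sum = 129.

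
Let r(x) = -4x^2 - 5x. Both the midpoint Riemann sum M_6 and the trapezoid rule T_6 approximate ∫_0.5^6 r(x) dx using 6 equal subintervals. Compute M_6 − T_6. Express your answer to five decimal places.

4.62153

M_6 ≈ -375.6678241.
T_6 ≈ -380.2893519.
M_6 − T_6 ≈ 4.62153.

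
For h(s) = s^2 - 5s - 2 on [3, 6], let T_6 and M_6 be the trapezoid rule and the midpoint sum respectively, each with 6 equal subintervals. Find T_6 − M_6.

0.1875

T_6 = -10.375.
M_6 = -10.5625.
T_6 − M_6 = 0.1875.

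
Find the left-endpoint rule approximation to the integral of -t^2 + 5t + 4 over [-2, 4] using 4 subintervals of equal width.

Δt = (4 − (-2))/4 = 1.5.
Left endpoints: -2, -0.5, 1, 2.5.
f(-2) = -10, f(-0.5) = 1.25, f(1) = 8, f(2.5) = 10.25.
Sum = Δt · [f(-2) + f(-0.5) + f(1) + f(2.5)].
Sum = 14.25.

14.25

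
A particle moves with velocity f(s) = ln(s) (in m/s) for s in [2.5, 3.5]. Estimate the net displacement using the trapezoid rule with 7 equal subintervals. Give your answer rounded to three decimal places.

Δs = (3.5 − 2.5)/7 = 1/7.
f(2.5) ≈ 0.916, f(37/14) ≈ 0.972, f(39/14) ≈ 1.025, f(41/14) ≈ 1.075, f(43/14) ≈ 1.122, f(45/14) ≈ 1.168, f(47/14) ≈ 1.211, f(3.5) ≈ 1.253.
T_7 = (Δs/2)·[f(s_0) + 2f(s_1) + ... + 2f(s_{6}) + f(s_7)].
Sum ≈ 1.094.

1.094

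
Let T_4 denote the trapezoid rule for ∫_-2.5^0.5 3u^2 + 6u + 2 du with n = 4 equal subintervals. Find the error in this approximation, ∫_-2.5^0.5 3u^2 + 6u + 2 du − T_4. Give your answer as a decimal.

Exact integral: ∫_-2.5^0.5 f(u) du = 3.75.
T_4 = 4.59375.
Error = 3.75 − 4.59375 = -0.84375.

-0.84375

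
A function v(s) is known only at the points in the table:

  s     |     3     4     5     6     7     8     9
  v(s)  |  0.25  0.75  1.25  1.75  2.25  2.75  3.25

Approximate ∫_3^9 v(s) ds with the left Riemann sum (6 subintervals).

Δs = 1.
Sum = 1·[0.25 + 0.75 + 1.25 + 1.75 + 2.25 + 2.75] = 9.

9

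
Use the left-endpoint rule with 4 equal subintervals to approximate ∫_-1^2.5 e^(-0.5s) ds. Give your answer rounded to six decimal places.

3.363721

Δs = (2.5 − (-1))/4 = 0.875.
Left endpoints: -1, -0.125, 0.75, 1.625.
f(-1) ≈ 1.648721, f(-0.125) ≈ 1.064494, f(0.75) ≈ 0.687289, f(1.625) ≈ 0.443747.
Sum = Δs · [f(-1) + f(-0.125) + f(0.75) + f(1.625)].
Sum ≈ 3.363721.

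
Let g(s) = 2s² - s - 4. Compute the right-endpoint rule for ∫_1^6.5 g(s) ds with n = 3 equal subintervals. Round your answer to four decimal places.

216.5370

Δs = (6.5 − 1)/3 = 11/6.
Right endpoints: 17/6, 14/3, 6.5.
g(17/6) = 83/9, g(14/3) = 314/9, g(6.5) = 74.
Sum = Δs · [g(17/6) + g(14/3) + g(6.5)].
Sum ≈ 216.5370.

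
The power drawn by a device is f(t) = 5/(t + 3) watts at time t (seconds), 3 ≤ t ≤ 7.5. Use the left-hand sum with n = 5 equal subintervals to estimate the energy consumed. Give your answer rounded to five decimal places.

2.96509

Δt = (7.5 − 3)/5 = 0.9.
Left endpoints: 3, 3.9, 4.8, 5.7, 6.6.
f(3) = 5/6, f(3.9) = 50/69, f(4.8) = 25/39, f(5.7) = 50/87, f(6.6) = 25/48.
Sum = Δt · [f(3) + f(3.9) + f(4.8) + f(5.7) + f(6.6)].
Sum ≈ 2.96509.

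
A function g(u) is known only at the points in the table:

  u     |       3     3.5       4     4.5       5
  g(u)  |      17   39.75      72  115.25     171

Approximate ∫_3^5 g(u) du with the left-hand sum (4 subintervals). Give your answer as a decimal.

Δu = 0.5.
Sum = 0.5·[17 + 39.75 + 72 + 115.25] = 122.

122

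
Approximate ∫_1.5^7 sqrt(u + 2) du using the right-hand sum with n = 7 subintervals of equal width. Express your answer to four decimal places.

Δu = (7 − 1.5)/7 = 11/14.
Right endpoints: 16/7, 43/14, 27/7, 65/14, 38/7, 87/14, 7.
f(16/7) ≈ 2.0702, f(43/14) ≈ 2.2520, f(27/7) ≈ 2.4202, f(65/14) ≈ 2.5774, f(38/7) ≈ 2.7255, f(87/14) ≈ 2.8661, f(7) ≈ 3.0000.
Sum = Δu · [f(16/7) + f(43/14) + f(27/7) + ...].
Sum ≈ 14.0732.

14.0732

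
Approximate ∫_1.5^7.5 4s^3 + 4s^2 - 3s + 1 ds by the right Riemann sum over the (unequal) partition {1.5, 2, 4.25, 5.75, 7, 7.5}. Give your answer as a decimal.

Subinterval widths: 0.5, 2.25, 1.5, 1.25, 0.5.
Right endpoints: 2, 4.25, 5.75, 7, 7.5.
f(2) = 43, f(4.25) = 367.5625, f(5.75) = 876.4375, f(7) = 1548, f(7.5) = 1891.
Sum = Σ Δs_i · f(s_i).
Sum = 5043.671875.

5043.671875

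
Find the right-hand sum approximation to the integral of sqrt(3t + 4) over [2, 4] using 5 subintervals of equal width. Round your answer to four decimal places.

Δt = (4 − 2)/5 = 0.4.
Right endpoints: 2.4, 2.8, 3.2, 3.6, 4.
f(2.4) ≈ 3.3466, f(2.8) ≈ 3.5214, f(3.2) ≈ 3.6878, f(3.6) ≈ 3.8471, f(4) ≈ 4.0000.
Sum = Δt · [f(2.4) + f(2.8) + f(3.2) + f(3.6) + f(4)].
Sum ≈ 7.3612.

7.3612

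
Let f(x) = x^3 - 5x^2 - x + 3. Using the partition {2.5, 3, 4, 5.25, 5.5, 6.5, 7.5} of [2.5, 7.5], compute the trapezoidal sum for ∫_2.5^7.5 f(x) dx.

Subinterval widths: 0.5, 1, 1.25, 0.25, 1, 1.
f(2.5) = -15.125, f(3) = -18, f(4) = -17, f(5.25) = 4.640625, f(5.5) = 12.625, f(6.5) = 59.875, f(7.5) = 136.125.
On each subinterval the trapezoid contributes (Δx_i/2)·[f(x_{i-1}) + f(x_i)].
Sum = 102.90234375.

102.90234375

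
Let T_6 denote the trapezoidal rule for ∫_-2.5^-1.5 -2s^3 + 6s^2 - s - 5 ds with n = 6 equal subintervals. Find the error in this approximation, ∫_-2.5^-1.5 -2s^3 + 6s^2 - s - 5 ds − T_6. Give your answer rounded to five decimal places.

Exact integral: ∫_-2.5^-1.5 f(s) ds = 38.5.
T_6 ≈ 38.5833333.
Error ≈ 38.5 − 38.5833333 ≈ -0.08333.

-0.08333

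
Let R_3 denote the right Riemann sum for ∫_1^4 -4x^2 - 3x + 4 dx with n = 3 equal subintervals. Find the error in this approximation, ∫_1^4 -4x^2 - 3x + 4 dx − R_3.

Exact integral: ∫_1^4 f(x) dx = -94.5.
R_3 = -131.
Error = -94.5 − (-131) = 36.5.

36.5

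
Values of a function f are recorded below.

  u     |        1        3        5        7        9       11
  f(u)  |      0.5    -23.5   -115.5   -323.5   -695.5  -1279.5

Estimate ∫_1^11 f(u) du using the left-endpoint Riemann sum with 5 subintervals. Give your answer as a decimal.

-2315

Δu = 2.
Sum = 2·[0.5 + (-23.5) + (-115.5) + (-323.5) + (-695.5)] = -2315.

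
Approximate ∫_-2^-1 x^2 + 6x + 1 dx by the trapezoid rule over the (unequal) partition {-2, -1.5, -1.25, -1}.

-5.640625

Subinterval widths: 0.5, 0.25, 0.25.
f(-2) = -7, f(-1.5) = -5.75, f(-1.25) = -4.9375, f(-1) = -4.
On each subinterval the trapezoid contributes (Δx_i/2)·[f(x_{i-1}) + f(x_i)].
Sum = -5.640625.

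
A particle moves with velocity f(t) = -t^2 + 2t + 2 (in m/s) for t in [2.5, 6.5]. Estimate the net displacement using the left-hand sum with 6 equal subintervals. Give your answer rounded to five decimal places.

-33.29630

Δt = (6.5 − 2.5)/6 = 2/3.
Left endpoints: 2.5, 19/6, 23/6, 4.5, 31/6, 35/6.
f(2.5) = 0.75, f(19/6) = -61/36, f(23/6) = -181/36, f(4.5) = -9.25, f(31/6) = -517/36, f(35/6) = -733/36.
Sum = Δt · [f(2.5) + f(19/6) + f(23/6) + ...].
Sum ≈ -33.29630.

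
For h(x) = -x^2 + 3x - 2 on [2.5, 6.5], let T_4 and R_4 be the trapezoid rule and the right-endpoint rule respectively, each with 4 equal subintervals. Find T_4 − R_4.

12

T_4 = -41.
R_4 = -53.
T_4 − R_4 = 12.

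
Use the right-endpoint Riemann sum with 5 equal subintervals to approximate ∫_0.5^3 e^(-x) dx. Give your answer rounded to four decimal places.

0.4291

Δx = (3 − 0.5)/5 = 0.5.
Right endpoints: 1, 1.5, 2, 2.5, 3.
f(1) ≈ 0.3679, f(1.5) ≈ 0.2231, f(2) ≈ 0.1353, f(2.5) ≈ 0.0821, f(3) ≈ 0.0498.
Sum = Δx · [f(1) + f(1.5) + f(2) + f(2.5) + f(3)].
Sum ≈ 0.4291.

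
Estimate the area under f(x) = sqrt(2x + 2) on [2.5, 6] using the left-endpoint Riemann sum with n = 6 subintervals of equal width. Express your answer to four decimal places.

Δx = (6 − 2.5)/6 = 7/12.
Left endpoints: 2.5, 37/12, 11/3, 4.25, 29/6, 65/12.
f(2.5) ≈ 2.6458, f(37/12) ≈ 2.8577, f(11/3) ≈ 3.0551, f(4.25) ≈ 3.2404, f(29/6) ≈ 3.4157, f(65/12) ≈ 3.5824.
Sum = Δx · [f(2.5) + f(37/12) + f(11/3) + ...].
Sum ≈ 10.9649.

10.9649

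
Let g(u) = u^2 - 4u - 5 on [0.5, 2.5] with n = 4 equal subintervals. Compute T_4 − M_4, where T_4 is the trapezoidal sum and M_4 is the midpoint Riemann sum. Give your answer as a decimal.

0.125

T_4 = -16.75.
M_4 = -16.875.
T_4 − M_4 = 0.125.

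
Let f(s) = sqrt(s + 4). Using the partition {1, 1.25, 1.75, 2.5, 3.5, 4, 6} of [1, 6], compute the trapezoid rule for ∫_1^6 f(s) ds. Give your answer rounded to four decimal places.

13.6200

Subinterval widths: 0.25, 0.5, 0.75, 1, 0.5, 2.
f(1) ≈ 2.2361, f(1.25) ≈ 2.2913, f(1.75) ≈ 2.3979, f(2.5) ≈ 2.5495, f(3.5) ≈ 2.7386, f(4) ≈ 2.8284, f(6) ≈ 3.1623.
On each subinterval the trapezoid contributes (Δs_i/2)·[f(s_{i-1}) + f(s_i)].
Sum ≈ 13.6200.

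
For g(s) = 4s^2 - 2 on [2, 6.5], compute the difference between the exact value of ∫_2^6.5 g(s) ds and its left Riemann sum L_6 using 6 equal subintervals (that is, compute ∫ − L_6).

Exact integral: ∫_2^6.5 g(s) ds = 346.5.
L_6 = 290.8125.
Error = 346.5 − 290.8125 = 55.6875.

55.6875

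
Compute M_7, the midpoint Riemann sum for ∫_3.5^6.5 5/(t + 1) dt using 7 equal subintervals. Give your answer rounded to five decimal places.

2.55292

Δt = (6.5 − 3.5)/7 = 3/7.
Midpoints: 26/7, 29/7, 32/7, 5, 38/7, 41/7, 44/7.
f(26/7) = 35/33, f(29/7) = 35/36, f(32/7) = 35/39, f(5) = 5/6, f(38/7) = 7/9, f(41/7) = 35/48, f(44/7) = 35/51.
Sum = Δt · [f(26/7) + f(29/7) + f(32/7) + ...].
Sum ≈ 2.55292.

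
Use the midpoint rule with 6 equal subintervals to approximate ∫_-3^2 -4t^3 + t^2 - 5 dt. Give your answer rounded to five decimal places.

Δt = (2 − (-3))/6 = 5/6.
Midpoints: -31/12, -1.75, -11/12, -1/12, 0.75, 19/12.
f(-31/12) = 15257/216, f(-1.75) = 19.5, f(-11/12) = -233/216, f(-1/12) = -539/108, f(0.75) = -6.125, f(19/12) = -496/27.
Sum = Δt · [f(-31/12) + f(-1.75) + f(-11/12) + ...].
Sum ≈ 49.64120.

49.64120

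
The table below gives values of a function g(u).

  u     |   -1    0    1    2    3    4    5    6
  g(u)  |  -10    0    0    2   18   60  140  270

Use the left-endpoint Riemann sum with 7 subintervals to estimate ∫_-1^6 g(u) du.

210

Δu = 1.
Sum = 1·[(-10) + 0 + 0 + 2 + 18 + 60 + 140] = 210.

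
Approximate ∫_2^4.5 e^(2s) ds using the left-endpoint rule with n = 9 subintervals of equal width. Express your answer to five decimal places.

Δs = (4.5 − 2)/9 = 5/18.
Left endpoints: 2, 41/18, 23/9, 17/6, 28/9, 61/18, 11/3, 71/18, 38/9.
f(2) ≈ 54.59815, f(41/18) ≈ 95.15961, f(23/9) ≈ 165.85454, f(17/6) ≈ 289.06936, f(28/9) ≈ 503.82159, f(61/18) ≈ 878.11519, f(11/3) ≈ 1530.47486, f(71/18) ≈ 2667.47841, f(38/9) ≈ 4649.17212.
Sum = Δs · [f(2) + f(41/18) + f(23/9) + ...].
Sum ≈ 3009.37329.

3009.37329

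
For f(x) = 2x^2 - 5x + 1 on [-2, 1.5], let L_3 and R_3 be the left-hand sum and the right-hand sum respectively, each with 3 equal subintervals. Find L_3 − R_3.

24.5

L_3 ≈ 29.29630.
R_3 ≈ 4.79630.
L_3 − R_3 = 24.5.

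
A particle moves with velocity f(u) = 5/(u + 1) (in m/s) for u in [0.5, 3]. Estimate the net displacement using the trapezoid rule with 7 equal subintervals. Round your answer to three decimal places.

Δu = (3 − 0.5)/7 = 5/14.
f(0.5) = 10/3, f(6/7) = 35/13, f(17/14) = 70/31, f(11/7) = 35/18, f(27/14) = 70/41, f(16/7) = 35/23, f(37/14) = 70/51, f(3) = 1.25.
T_7 = (Δu/2)·[f(u_0) + 2f(u_1) + ... + 2f(u_{6}) + f(u_7)].
Sum ≈ 4.924.

4.924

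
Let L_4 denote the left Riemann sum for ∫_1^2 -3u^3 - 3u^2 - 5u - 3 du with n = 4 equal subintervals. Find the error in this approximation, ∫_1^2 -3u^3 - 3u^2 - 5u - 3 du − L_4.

Exact integral: ∫_1^2 f(u) du = -28.75.
L_4 = -24.546875.
Error = -28.75 − (-24.546875) = -4.203125.

-4.203125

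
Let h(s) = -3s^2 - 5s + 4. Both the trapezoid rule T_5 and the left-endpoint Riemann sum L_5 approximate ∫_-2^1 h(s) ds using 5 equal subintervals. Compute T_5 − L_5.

-1.8

T_5 = 9.96.
L_5 = 11.76.
T_5 − L_5 = -1.8.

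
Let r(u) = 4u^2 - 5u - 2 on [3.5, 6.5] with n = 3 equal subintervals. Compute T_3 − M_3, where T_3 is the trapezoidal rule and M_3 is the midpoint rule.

T_3 = 230.
M_3 = 227.
T_3 − M_3 = 3.

3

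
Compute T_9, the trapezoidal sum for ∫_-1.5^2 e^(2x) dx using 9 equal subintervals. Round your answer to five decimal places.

Δx = (2 − (-1.5))/9 = 7/18.
f(-1.5) ≈ 0.04979, f(-10/9) ≈ 0.10837, f(-13/18) ≈ 0.23588, f(-1/3) ≈ 0.51342, f(1/18) ≈ 1.11752, f(4/9) ≈ 2.43243, f(5/6) ≈ 5.29449, f(11/9) ≈ 11.52415, f(29/18) ≈ 25.08380, f(2) ≈ 54.59815.
T_9 = (Δx/2)·[f(x_0) + 2f(x_1) + ... + 2f(x_{8}) + f(x_9)].
Sum ≈ 28.63545.

28.63545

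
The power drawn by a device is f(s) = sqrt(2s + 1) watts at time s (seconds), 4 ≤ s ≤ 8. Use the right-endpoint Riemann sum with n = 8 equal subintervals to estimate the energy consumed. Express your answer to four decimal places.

Δs = (8 − 4)/8 = 0.5.
Right endpoints: 4.5, 5, 5.5, 6, 6.5, 7, 7.5, 8.
f(4.5) ≈ 3.1623, f(5) ≈ 3.3166, f(5.5) ≈ 3.4641, f(6) ≈ 3.6056, f(6.5) ≈ 3.7417, f(7) ≈ 3.8730, f(7.5) ≈ 4.0000, f(8) ≈ 4.1231.
Sum = Δs · [f(4.5) + f(5) + f(5.5) + ...].
Sum ≈ 14.6432.

14.6432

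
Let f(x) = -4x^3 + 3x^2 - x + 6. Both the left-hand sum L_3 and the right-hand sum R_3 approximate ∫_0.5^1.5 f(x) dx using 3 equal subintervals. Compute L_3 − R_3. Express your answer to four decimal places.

2.6667

L_3 ≈ 4.416667.
R_3 = 1.75.
L_3 − R_3 ≈ 2.6667.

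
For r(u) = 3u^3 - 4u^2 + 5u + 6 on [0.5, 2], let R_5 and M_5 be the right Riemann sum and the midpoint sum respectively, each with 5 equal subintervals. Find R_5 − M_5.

R_5 = 22.41.
M_5 = 19.7465625.
R_5 − M_5 = 2.6634375.

2.6634375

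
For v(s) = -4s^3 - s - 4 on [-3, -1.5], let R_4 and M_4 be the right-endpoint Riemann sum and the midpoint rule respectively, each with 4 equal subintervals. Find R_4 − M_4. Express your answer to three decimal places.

-16.576

R_4 = 56.26171875.
M_4 ≈ 72.83789.
R_4 − M_4 ≈ -16.576.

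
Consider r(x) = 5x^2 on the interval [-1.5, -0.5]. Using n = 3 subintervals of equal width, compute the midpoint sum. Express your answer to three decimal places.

Δx = (-0.5 − (-1.5))/3 = 1/3.
Midpoints: -4/3, -1, -2/3.
r(-4/3) = 80/9, r(-1) = 5, r(-2/3) = 20/9.
Sum = Δx · [r(-4/3) + r(-1) + r(-2/3)].
Sum ≈ 5.370.

5.370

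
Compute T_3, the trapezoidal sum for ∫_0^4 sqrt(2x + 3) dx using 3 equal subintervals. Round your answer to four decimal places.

Δx = (4 − 0)/3 = 4/3.
f(0) ≈ 1.7321, f(4/3) ≈ 2.3805, f(8/3) ≈ 2.8868, f(4) ≈ 3.3166.
T_3 = (Δx/2)·[f(x_0) + 2f(x_1) + 2f(x_2) + f(x_3)].
Sum ≈ 10.3888.

10.3888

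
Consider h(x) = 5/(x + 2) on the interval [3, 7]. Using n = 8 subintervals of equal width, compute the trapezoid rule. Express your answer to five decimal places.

2.94181

Δx = (7 − 3)/8 = 0.5.
h(3) = 1, h(3.5) = 10/11, h(4) = 5/6, h(4.5) = 10/13, h(5) = 5/7, h(5.5) = 2/3, h(6) = 0.625, h(6.5) = 10/17, h(7) = 5/9.
T_8 = (Δx/2)·[h(x_0) + 2h(x_1) + ... + 2h(x_{7}) + h(x_8)].
Sum ≈ 2.94181.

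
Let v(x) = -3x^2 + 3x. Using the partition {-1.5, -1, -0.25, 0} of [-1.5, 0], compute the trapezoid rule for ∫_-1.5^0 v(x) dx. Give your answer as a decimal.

Subinterval widths: 0.5, 0.75, 0.25.
v(-1.5) = -11.25, v(-1) = -6, v(-0.25) = -0.9375, v(0) = 0.
On each subinterval the trapezoid contributes (Δx_i/2)·[v(x_{i-1}) + v(x_i)].
Sum = -7.03125.

-7.03125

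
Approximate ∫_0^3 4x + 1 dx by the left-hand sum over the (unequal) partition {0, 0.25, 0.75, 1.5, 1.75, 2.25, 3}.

17.5

Subinterval widths: 0.25, 0.5, 0.75, 0.25, 0.5, 0.75.
Left endpoints: 0, 0.25, 0.75, 1.5, 1.75, 2.25.
f(0) = 1, f(0.25) = 2, f(0.75) = 4, f(1.5) = 7, f(1.75) = 8, f(2.25) = 10.
Sum = Σ Δx_i · f(x_i).
Sum = 17.5.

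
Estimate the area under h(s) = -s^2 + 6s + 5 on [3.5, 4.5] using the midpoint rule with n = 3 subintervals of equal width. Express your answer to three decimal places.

Δs = (4.5 − 3.5)/3 = 1/3.
Midpoints: 11/3, 4, 13/3.
h(11/3) = 122/9, h(4) = 13, h(13/3) = 110/9.
Sum = Δs · [h(11/3) + h(4) + h(13/3)].
Sum ≈ 12.926.

12.926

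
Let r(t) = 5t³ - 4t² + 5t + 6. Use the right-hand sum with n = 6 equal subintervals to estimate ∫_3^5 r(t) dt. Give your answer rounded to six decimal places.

Δt = (5 − 3)/6 = 1/3.
Right endpoints: 10/3, 11/3, 4, 13/3, 14/3, 5.
r(10/3) = 4412/27, r(11/3) = 5860/27, r(4) = 282, r(13/3) = 9704/27, r(14/3) = 12160/27, r(5) = 556.
Sum = Δt · [r(10/3) + r(11/3) + r(4) + ...].
Sum ≈ 676.074074.

676.074074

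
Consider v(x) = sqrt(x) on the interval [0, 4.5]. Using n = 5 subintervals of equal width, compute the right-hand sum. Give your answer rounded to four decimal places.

Δx = (4.5 − 0)/5 = 0.9.
Right endpoints: 0.9, 1.8, 2.7, 3.6, 4.5.
v(0.9) ≈ 0.9487, v(1.8) ≈ 1.3416, v(2.7) ≈ 1.6432, v(3.6) ≈ 1.8974, v(4.5) ≈ 2.1213.
Sum = Δx · [v(0.9) + v(1.8) + v(2.7) + v(3.6) + v(4.5)].
Sum ≈ 7.1570.

7.1570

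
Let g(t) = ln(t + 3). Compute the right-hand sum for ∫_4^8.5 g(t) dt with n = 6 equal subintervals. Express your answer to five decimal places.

Δt = (8.5 − 4)/6 = 0.75.
Right endpoints: 4.75, 5.5, 6.25, 7, 7.75, 8.5.
g(4.75) ≈ 2.04769, g(5.5) ≈ 2.14007, g(6.25) ≈ 2.22462, g(7) ≈ 2.30259, g(7.75) ≈ 2.37491, g(8.5) ≈ 2.44235.
Sum = Δt · [g(4.75) + g(5.5) + g(6.25) + ...].
Sum ≈ 10.14917.

10.14917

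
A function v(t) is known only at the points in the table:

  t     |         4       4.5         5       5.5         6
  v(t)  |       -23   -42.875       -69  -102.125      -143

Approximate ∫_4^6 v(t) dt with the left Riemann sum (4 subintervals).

-118.5

Δt = 0.5.
Sum = 0.5·[(-23) + (-42.875) + (-69) + (-102.125)] = -118.5.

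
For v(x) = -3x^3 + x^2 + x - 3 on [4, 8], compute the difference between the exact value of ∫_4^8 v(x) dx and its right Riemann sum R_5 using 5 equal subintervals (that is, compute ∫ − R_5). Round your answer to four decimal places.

539.4133

Exact integral: ∫_4^8 v(x) dx ≈ -2718.666667.
R_5 = -3258.08.
Error ≈ -2718.666667 − (-3258.08) ≈ 539.4133.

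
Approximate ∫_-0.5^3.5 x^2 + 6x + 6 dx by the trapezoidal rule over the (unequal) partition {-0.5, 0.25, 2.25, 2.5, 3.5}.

Subinterval widths: 0.75, 2, 0.25, 1.
f(-0.5) = 3.25, f(0.25) = 7.5625, f(2.25) = 24.5625, f(2.5) = 27.25, f(3.5) = 39.25.
On each subinterval the trapezoid contributes (Δx_i/2)·[f(x_{i-1}) + f(x_i)].
Sum = 75.90625.

75.90625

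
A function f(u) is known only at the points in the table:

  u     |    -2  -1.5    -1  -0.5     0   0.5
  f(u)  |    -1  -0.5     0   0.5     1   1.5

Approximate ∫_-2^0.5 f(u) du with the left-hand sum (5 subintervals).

Δu = 0.5.
Sum = 0.5·[(-1) + (-0.5) + 0 + 0.5 + 1] = 0.

0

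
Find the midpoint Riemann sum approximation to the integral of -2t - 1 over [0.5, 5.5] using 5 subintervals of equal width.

-35

Δt = (5.5 − 0.5)/5 = 1.
Midpoints: 1, 2, 3, 4, 5.
f(1) = -3, f(2) = -5, f(3) = -7, f(4) = -9, f(5) = -11.
Sum = Δt · [f(1) + f(2) + f(3) + f(4) + f(5)].
Sum = -35.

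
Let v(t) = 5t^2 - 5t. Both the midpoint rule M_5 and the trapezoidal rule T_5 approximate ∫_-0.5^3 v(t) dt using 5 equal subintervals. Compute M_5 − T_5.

-2.14375

M_5 = 22.61875.
T_5 = 24.7625.
M_5 − T_5 = -2.14375.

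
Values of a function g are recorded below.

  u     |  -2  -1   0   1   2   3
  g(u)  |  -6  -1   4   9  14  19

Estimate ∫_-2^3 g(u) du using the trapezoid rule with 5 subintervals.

32.5

Δu = 1.
T_5 = (1/2)·[(-6) + 2·(-1) + 2·4 + 2·9 + 2·14 + 19] = 32.5.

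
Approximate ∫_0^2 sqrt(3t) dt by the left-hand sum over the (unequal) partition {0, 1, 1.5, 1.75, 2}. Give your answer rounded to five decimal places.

1.96918

Subinterval widths: 1, 0.5, 0.25, 0.25.
Left endpoints: 0, 1, 1.5, 1.75.
f(0) ≈ 0.00000, f(1) ≈ 1.73205, f(1.5) ≈ 2.12132, f(1.75) ≈ 2.29129.
Sum = Σ Δt_i · f(t_i).
Sum ≈ 1.96918.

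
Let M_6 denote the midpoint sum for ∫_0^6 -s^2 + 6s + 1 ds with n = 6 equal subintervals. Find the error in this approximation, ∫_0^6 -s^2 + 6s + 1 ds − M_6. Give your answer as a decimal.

Exact integral: ∫_0^6 f(s) ds = 42.
M_6 = 42.5.
Error = 42 − 42.5 = -0.5.

-0.5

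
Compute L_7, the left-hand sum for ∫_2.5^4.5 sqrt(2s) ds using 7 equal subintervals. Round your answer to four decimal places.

Δs = (4.5 − 2.5)/7 = 2/7.
Left endpoints: 2.5, 39/14, 43/14, 47/14, 51/14, 55/14, 59/14.
f(2.5) ≈ 2.2361, f(39/14) ≈ 2.3604, f(43/14) ≈ 2.4785, f(47/14) ≈ 2.5912, f(51/14) ≈ 2.6992, f(55/14) ≈ 2.8031, f(59/14) ≈ 2.9032.
Sum = Δs · [f(2.5) + f(39/14) + f(43/14) + ...].
Sum ≈ 5.1633.

5.1633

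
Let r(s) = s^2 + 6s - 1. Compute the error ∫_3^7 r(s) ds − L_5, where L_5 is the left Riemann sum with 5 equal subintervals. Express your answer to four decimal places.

Exact integral: ∫_3^7 r(s) ds ≈ 221.333333.
L_5 = 196.16.
Error ≈ 221.333333 − 196.16 ≈ 25.1733.

25.1733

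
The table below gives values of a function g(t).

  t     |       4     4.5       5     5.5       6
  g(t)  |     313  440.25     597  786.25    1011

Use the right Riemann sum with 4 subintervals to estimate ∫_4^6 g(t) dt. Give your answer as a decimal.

1417.25

Δt = 0.5.
Sum = 0.5·[440.25 + 597 + 786.25 + 1011] = 1417.25.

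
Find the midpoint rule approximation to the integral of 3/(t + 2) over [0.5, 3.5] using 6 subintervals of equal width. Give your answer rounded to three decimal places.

Δt = (3.5 − 0.5)/6 = 0.5.
Midpoints: 0.75, 1.25, 1.75, 2.25, 2.75, 3.25.
f(0.75) = 12/11, f(1.25) = 12/13, f(1.75) = 0.8, f(2.25) = 12/17, f(2.75) = 12/19, f(3.25) = 4/7.
Sum = Δt · [f(0.75) + f(1.25) + f(1.75) + ...].
Sum ≈ 2.361.

2.361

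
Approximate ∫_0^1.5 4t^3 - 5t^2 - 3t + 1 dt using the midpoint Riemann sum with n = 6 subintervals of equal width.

-2.46875

Δt = (1.5 − 0)/6 = 0.25.
Midpoints: 0.125, 0.375, 0.625, 0.875, 1.125, 1.375.
f(0.125) = 0.5546875, f(0.375) = -0.6171875, f(0.625) = -1.8515625, f(0.875) = -2.7734375, f(1.125) = -3.0078125, f(1.375) = -2.1796875.
Sum = Δt · [f(0.125) + f(0.375) + f(0.625) + ...].
Sum = -2.46875.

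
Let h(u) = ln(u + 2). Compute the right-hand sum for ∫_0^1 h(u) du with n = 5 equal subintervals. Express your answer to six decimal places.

0.949534

Δu = (1 − 0)/5 = 0.2.
Right endpoints: 0.2, 0.4, 0.6, 0.8, 1.
h(0.2) ≈ 0.788457, h(0.4) ≈ 0.875469, h(0.6) ≈ 0.955511, h(0.8) ≈ 1.029619, h(1) ≈ 1.098612.
Sum = Δu · [h(0.2) + h(0.4) + h(0.6) + h(0.8) + h(1)].
Sum ≈ 0.949534.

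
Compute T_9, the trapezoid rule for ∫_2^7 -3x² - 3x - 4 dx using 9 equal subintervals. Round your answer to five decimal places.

-423.27160

Δx = (7 − 2)/9 = 5/9.
f(2) = -22, f(23/9) = -844/27, f(28/9) = -1144/27, f(11/3) = -166/3, f(38/9) = -1894/27, f(43/9) = -2344/27, f(16/3) = -316/3, f(53/9) = -3394/27, f(58/9) = -3994/27, f(7) = -172.
T_9 = (Δx/2)·[f(x_0) + 2f(x_1) + ... + 2f(x_{8}) + f(x_9)].
Sum ≈ -423.27160.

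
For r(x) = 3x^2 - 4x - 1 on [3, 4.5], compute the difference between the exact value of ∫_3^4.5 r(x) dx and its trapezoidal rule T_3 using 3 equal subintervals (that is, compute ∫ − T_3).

-0.1875

Exact integral: ∫_3^4.5 r(x) dx = 40.125.
T_3 = 40.3125.
Error = 40.125 − 40.3125 = -0.1875.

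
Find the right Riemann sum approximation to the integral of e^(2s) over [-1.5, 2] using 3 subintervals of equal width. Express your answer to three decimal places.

Δs = (2 − (-1.5))/3 = 7/6.
Right endpoints: -1/3, 5/6, 2.
f(-1/3) ≈ 0.513, f(5/6) ≈ 5.294, f(2) ≈ 54.598.
Sum = Δs · [f(-1/3) + f(5/6) + f(2)].
Sum ≈ 70.474.

70.474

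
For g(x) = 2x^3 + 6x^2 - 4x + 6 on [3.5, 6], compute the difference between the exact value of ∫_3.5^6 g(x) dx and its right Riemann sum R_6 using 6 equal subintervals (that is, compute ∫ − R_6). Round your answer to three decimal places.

-102.235

Exact integral: ∫_3.5^6 g(x) dx = 886.71875.
R_6 ≈ 988.95399.
Error ≈ 886.71875 − 988.95399 ≈ -102.235.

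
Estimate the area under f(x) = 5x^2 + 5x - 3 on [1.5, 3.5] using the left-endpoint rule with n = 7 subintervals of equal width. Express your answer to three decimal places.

76.398

Δx = (3.5 − 1.5)/7 = 2/7.
Left endpoints: 1.5, 25/14, 29/14, 33/14, 37/14, 41/14, 45/14.
f(1.5) = 15.75, f(25/14) = 4287/196, f(29/14) = 5647/196, f(33/14) = 7167/196, f(37/14) = 8847/196, f(41/14) = 10687/196, f(45/14) = 12687/196.
Sum = Δx · [f(1.5) + f(25/14) + f(29/14) + ...].
Sum ≈ 76.398.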